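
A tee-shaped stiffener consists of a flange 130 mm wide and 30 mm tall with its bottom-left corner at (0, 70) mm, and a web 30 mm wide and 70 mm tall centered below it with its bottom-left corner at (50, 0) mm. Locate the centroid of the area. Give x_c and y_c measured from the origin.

Part | A | x̄ᵢ | ȳᵢ | A·x̄ᵢ | A·ȳᵢ
web | 2100.00 | 65.00 | 35.00 | 136500.00 | 73500.00
flange | 3900.00 | 65.00 | 85.00 | 253500.00 | 331500.00
Σ | 6000.00 |  |  | 390000.00 | 405000.00
x_c = 390000.00 / 6000.00 = 65.00 mm
y_c = 405000.00 / 6000.00 = 67.50 mm

x_c = 65.00 mm, y_c = 67.50 mm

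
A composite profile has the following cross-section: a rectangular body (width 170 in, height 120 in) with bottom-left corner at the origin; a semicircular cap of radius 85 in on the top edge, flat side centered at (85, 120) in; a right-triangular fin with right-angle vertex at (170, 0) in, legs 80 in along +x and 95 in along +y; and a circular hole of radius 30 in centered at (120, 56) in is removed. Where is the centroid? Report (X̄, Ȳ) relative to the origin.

X̄ = 94.94 in, Ȳ = 90.38 in

rectangular body: A = 170 × 120 = 20400.00, centroid at (85.00, 60.00).
semicircular top: A = ½π·85² = 11349.00, centroid at (85.00, 156.08).
triangular fin: A = ½·80·95 = 3800.00, centroid at (196.67, 31.67).
hole: A = −π·30² = -2827.43, centroid at (120.00, 56.00).
ΣA = 32721.57 in², ΣAX̄ = 3106706.62 in³, ΣAȲ = 2957294.15 in³.
X̄ = 3106706.62/32721.57 = 94.94 in; Ȳ = 2957294.15/32721.57 = 90.38 in.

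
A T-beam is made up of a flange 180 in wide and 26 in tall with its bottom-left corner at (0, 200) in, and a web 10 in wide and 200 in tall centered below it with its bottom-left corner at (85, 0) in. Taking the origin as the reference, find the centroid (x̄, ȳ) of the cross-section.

web: A = 10 × 200 = 2000.00, centroid at (90.00, 100.00).
flange: A = 180 × 26 = 4680.00, centroid at (90.00, 213.00).
ΣA = 6680.00 in², ΣAx̄ = 601200.00 in³, ΣAȳ = 1196840.00 in³.
x̄ = 601200.00/6680.00 = 90.00 in; ȳ = 1196840.00/6680.00 = 179.17 in.

x̄ = 90.00 in, ȳ = 179.17 in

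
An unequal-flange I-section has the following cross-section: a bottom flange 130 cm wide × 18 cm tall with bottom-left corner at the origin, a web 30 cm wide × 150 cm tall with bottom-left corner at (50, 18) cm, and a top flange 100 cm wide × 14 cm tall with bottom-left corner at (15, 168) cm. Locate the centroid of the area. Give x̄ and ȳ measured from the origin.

x̄ = 65.00 cm, ȳ = 83.08 cm

Part | A | x̄ᵢ | ȳᵢ | A·x̄ᵢ | A·ȳᵢ
bottom flange | 2340.00 | 65.00 | 9.00 | 152100.00 | 21060.00
web | 4500.00 | 65.00 | 93.00 | 292500.00 | 418500.00
top flange | 1400.00 | 65.00 | 175.00 | 91000.00 | 245000.00
Σ | 8240.00 |  |  | 535600.00 | 684560.00
x̄ = 535600.00 / 8240.00 = 65.00 cm
ȳ = 684560.00 / 8240.00 = 83.08 cm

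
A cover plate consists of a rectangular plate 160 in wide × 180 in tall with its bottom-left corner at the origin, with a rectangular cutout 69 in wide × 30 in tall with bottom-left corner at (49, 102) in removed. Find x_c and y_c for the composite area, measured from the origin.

plate: A = 160 × 180 = 28800.00, centroid at (80.00, 90.00).
hole: A = −(69 × 30) = -2070.00, centroid at (83.50, 117.00).
ΣA = 26730.00 in²
ΣAx_c = (28800.00)(80.00) + (-2070.00)(83.50) = 2131155.00 in³
ΣAy_c = (28800.00)(90.00) + (-2070.00)(117.00) = 2349810.00 in³
x_c = 2131155.00 / 26730.00 = 79.73 in
y_c = 2349810.00 / 26730.00 = 87.91 in

x_c = 79.73 in, y_c = 87.91 in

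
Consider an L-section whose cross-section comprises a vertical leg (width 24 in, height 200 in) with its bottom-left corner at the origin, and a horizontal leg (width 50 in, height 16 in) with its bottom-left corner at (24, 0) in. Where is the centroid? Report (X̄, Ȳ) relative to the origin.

X̄ = 17.29 in, Ȳ = 86.86 in

Part | A | x̄ᵢ | ȳᵢ | A·x̄ᵢ | A·ȳᵢ
vertical leg | 4800.00 | 12.00 | 100.00 | 57600.00 | 480000.00
horizontal leg | 800.00 | 49.00 | 8.00 | 39200.00 | 6400.00
Σ | 5600.00 |  |  | 96800.00 | 486400.00
X̄ = 96800.00 / 5600.00 = 17.29 in
Ȳ = 486400.00 / 5600.00 = 86.86 in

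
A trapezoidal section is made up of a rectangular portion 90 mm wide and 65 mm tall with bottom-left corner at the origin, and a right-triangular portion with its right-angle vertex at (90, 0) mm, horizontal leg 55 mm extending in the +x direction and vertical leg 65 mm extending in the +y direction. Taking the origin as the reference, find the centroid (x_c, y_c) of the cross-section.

rectangular portion: A = 90 × 65 = 5850.00, centroid at (45.00, 32.50).
triangular portion: A = ½·55·65 = 1787.50, centroid at (108.33, 21.67).
ΣA = 7637.50 mm²
ΣAx_c = (5850.00)(45.00) + (1787.50)(108.33) = 456895.83 mm³
ΣAy_c = (5850.00)(32.50) + (1787.50)(21.67) = 228854.17 mm³
x_c = 456895.83 / 7637.50 = 59.82 mm
y_c = 228854.17 / 7637.50 = 29.96 mm

x_c = 59.82 mm, y_c = 29.96 mm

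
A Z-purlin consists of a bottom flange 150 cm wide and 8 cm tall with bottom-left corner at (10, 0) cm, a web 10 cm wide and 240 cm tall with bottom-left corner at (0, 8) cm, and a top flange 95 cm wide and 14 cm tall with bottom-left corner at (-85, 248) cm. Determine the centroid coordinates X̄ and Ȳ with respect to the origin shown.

bottom flange: A = 150 × 8 = 1200.00, centroid at (85.00, 4.00).
web: A = 10 × 240 = 2400.00, centroid at (5.00, 128.00).
top flange: A = 95 × 14 = 1330.00, centroid at (-37.50, 255.00).
ΣA = 4930.00 cm²
ΣAX̄ = (1200.00)(85.00) + (2400.00)(5.00) + (1330.00)(-37.50) = 64125.00 cm³
ΣAȲ = (1200.00)(4.00) + (2400.00)(128.00) + (1330.00)(255.00) = 651150.00 cm³
X̄ = 64125.00 / 4930.00 = 13.01 cm
Ȳ = 651150.00 / 4930.00 = 132.08 cm

X̄ = 13.01 cm, Ȳ = 132.08 cm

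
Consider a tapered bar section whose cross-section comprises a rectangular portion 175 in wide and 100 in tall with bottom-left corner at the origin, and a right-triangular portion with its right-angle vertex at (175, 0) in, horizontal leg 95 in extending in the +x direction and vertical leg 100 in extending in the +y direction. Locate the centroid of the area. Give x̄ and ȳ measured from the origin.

rectangular portion: A = 175 × 100 = 17500.00, centroid at (87.50, 50.00).
triangular portion: A = ½·95·100 = 4750.00, centroid at (206.67, 33.33).
ΣA = 22250.00 in²
ΣAx̄ = (17500.00)(87.50) + (4750.00)(206.67) = 2512916.67 in³
ΣAȳ = (17500.00)(50.00) + (4750.00)(33.33) = 1033333.33 in³
x̄ = 2512916.67 / 22250.00 = 112.94 in
ȳ = 1033333.33 / 22250.00 = 46.44 in

x̄ = 112.94 in, ȳ = 46.44 in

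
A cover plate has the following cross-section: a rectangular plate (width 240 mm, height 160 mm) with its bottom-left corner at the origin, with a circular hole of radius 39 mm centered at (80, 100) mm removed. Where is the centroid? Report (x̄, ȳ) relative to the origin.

plate: A = 240 × 160 = 38400.00, centroid at (120.00, 80.00).
hole: A = −π·39² = -4778.36, centroid at (80.00, 100.00).
ΣA = 33621.64 mm², ΣAx̄ = 4225731.01 mm³, ΣAȳ = 2594163.76 mm³.
x̄ = 4225731.01/33621.64 = 125.68 mm; ȳ = 2594163.76/33621.64 = 77.16 mm.

x̄ = 125.68 mm, ȳ = 77.16 mm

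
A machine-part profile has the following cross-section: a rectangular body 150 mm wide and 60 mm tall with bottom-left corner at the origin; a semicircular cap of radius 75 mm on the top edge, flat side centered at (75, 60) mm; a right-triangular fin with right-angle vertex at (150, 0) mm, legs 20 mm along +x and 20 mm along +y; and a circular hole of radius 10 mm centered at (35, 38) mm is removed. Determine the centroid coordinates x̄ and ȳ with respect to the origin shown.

rectangular body: A = 150 × 60 = 9000.00, centroid at (75.00, 30.00).
semicircular top: A = ½π·75² = 8835.73, centroid at (75.00, 91.83).
triangular fin: A = ½·20·20 = 200.00, centroid at (156.67, 6.67).
hole: A = −π·10² = -314.16, centroid at (35.00, 38.00).
ΣA = 17721.57 mm²
ΣAx̄ = (9000.00)(75.00) + (8835.73)(75.00) + (200.00)(156.67) + (-314.16)(35.00) = 1358017.46 mm³
ΣAȳ = (9000.00)(30.00) + (8835.73)(91.83) + (200.00)(6.67) + (-314.16)(38.00) = 1070789.04 mm³
x̄ = 1358017.46 / 17721.57 = 76.63 mm
ȳ = 1070789.04 / 17721.57 = 60.42 mm

x̄ = 76.63 mm, ȳ = 60.42 mm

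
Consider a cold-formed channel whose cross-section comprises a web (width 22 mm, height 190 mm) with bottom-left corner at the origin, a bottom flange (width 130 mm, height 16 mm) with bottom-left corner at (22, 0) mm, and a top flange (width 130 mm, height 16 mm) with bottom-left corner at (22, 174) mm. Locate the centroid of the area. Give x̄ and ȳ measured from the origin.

web: A = 22 × 190 = 4180.00, centroid at (11.00, 95.00).
bottom flange: A = 130 × 16 = 2080.00, centroid at (87.00, 8.00).
top flange: A = 130 × 16 = 2080.00, centroid at (87.00, 182.00).
ΣA = 8340.00 mm², ΣAx̄ = 407900.00 mm³, ΣAȳ = 792300.00 mm³.
x̄ = 407900.00/8340.00 = 48.91 mm; ȳ = 792300.00/8340.00 = 95.00 mm.

x̄ = 48.91 mm, ȳ = 95.00 mm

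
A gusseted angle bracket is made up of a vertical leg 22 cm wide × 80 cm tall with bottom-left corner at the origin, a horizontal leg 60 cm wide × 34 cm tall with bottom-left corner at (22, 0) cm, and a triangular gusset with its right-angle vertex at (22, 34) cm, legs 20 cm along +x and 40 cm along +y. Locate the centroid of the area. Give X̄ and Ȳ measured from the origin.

Part | A | x̄ᵢ | ȳᵢ | A·x̄ᵢ | A·ȳᵢ
vertical leg | 1760.00 | 11.00 | 40.00 | 19360.00 | 70400.00
horizontal leg | 2040.00 | 52.00 | 17.00 | 106080.00 | 34680.00
gusset | 400.00 | 28.67 | 47.33 | 11466.67 | 18933.33
Σ | 4200.00 |  |  | 136906.67 | 124013.33
X̄ = 136906.67 / 4200.00 = 32.60 cm
Ȳ = 124013.33 / 4200.00 = 29.53 cm

X̄ = 32.60 cm, Ȳ = 29.53 cm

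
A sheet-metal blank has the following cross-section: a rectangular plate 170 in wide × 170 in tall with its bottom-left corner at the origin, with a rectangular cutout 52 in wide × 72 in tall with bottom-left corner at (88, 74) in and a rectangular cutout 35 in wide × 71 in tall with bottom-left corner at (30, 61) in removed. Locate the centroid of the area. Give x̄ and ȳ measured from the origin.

Part | A | x̄ᵢ | ȳᵢ | A·x̄ᵢ | A·ȳᵢ
plate | 28900.00 | 85.00 | 85.00 | 2456500.00 | 2456500.00
hole 1 | -3744.00 | 114.00 | 110.00 | -426816.00 | -411840.00
hole 2 | -2485.00 | 47.50 | 96.50 | -118037.50 | -239802.50
Σ | 22671.00 |  |  | 1911646.50 | 1804857.50
x̄ = 1911646.50 / 22671.00 = 84.32 in
ȳ = 1804857.50 / 22671.00 = 79.61 in

x̄ = 84.32 in, ȳ = 79.61 in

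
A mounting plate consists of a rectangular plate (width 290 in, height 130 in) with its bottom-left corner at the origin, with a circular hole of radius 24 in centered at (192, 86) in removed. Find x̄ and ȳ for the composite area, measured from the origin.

x̄ = 142.63 in, ȳ = 63.94 in

Part | A | x̄ᵢ | ȳᵢ | A·x̄ᵢ | A·ȳᵢ
plate | 37700.00 | 145.00 | 65.00 | 5466500.00 | 2450500.00
hole | -1809.56 | 192.00 | 86.00 | -347435.01 | -155621.93
Σ | 35890.44 |  |  | 5119064.99 | 2294878.07
x̄ = 5119064.99 / 35890.44 = 142.63 in
ȳ = 2294878.07 / 35890.44 = 63.94 in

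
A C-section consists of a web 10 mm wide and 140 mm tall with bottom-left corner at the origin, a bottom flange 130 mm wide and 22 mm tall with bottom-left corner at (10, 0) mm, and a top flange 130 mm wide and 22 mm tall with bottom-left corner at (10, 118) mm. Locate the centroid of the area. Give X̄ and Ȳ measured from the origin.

X̄ = 61.24 mm, Ȳ = 70.00 mm

web: A = 10 × 140 = 1400.00, centroid at (5.00, 70.00).
bottom flange: A = 130 × 22 = 2860.00, centroid at (75.00, 11.00).
top flange: A = 130 × 22 = 2860.00, centroid at (75.00, 129.00).
ΣA = 7120.00 mm², ΣAX̄ = 436000.00 mm³, ΣAȲ = 498400.00 mm³.
X̄ = 436000.00/7120.00 = 61.24 mm; Ȳ = 498400.00/7120.00 = 70.00 mm.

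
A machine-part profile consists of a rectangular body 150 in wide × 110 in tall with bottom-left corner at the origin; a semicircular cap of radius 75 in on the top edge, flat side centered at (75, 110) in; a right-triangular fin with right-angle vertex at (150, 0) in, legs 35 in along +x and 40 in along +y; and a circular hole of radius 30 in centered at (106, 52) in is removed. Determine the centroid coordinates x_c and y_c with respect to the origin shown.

rectangular body: A = 150 × 110 = 16500.00, centroid at (75.00, 55.00).
semicircular top: A = ½π·75² = 8835.73, centroid at (75.00, 141.83).
triangular fin: A = ½·35·40 = 700.00, centroid at (161.67, 13.33).
hole: A = −π·30² = -2827.43, centroid at (106.00, 52.00).
ΣA = 23208.30 in², ΣAx_c = 1713638.43 in³, ΣAy_c = 2022987.02 in³.
x_c = 1713638.43/23208.30 = 73.84 in; y_c = 2022987.02/23208.30 = 87.17 in.

x_c = 73.84 in, y_c = 87.17 in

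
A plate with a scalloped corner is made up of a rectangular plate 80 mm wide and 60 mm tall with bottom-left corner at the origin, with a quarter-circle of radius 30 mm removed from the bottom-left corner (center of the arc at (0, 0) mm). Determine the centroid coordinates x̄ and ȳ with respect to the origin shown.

x̄ = 44.71 mm, ȳ = 32.98 mm

Part | A | x̄ᵢ | ȳᵢ | A·x̄ᵢ | A·ȳᵢ
plate | 4800.00 | 40.00 | 30.00 | 192000.00 | 144000.00
removed quarter-circle | -706.86 | 12.73 | 12.73 | -9000.00 | -9000.00
Σ | 4093.14 |  |  | 183000.00 | 135000.00
x̄ = 183000.00 / 4093.14 = 44.71 mm
ȳ = 135000.00 / 4093.14 = 32.98 mm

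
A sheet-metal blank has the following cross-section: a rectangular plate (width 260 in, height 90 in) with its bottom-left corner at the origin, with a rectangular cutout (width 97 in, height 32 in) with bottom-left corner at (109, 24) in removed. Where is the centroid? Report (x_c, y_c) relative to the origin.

plate: A = 260 × 90 = 23400.00, centroid at (130.00, 45.00).
hole: A = −(97 × 32) = -3104.00, centroid at (157.50, 40.00).
ΣA = 20296.00 in²
ΣAx_c = (23400.00)(130.00) + (-3104.00)(157.50) = 2553120.00 in³
ΣAy_c = (23400.00)(45.00) + (-3104.00)(40.00) = 928840.00 in³
x_c = 2553120.00 / 20296.00 = 125.79 in
y_c = 928840.00 / 20296.00 = 45.76 in

x_c = 125.79 in, y_c = 45.76 in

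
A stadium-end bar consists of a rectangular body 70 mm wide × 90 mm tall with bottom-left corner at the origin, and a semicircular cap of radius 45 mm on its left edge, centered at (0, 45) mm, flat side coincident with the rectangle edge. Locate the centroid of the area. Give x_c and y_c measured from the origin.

rectangular body: A = 70 × 90 = 6300.00, centroid at (35.00, 45.00).
semicircular end: A = ½π·45² = 3180.86, centroid at (-19.10, 45.00).
ΣA = 9480.86 mm²
ΣAx_c = (6300.00)(35.00) + (3180.86)(-19.10) = 159750.00 mm³
ΣAy_c = (6300.00)(45.00) + (3180.86)(45.00) = 426638.82 mm³
x_c = 159750.00 / 9480.86 = 16.85 mm
y_c = 426638.82 / 9480.86 = 45.00 mm

x_c = 16.85 mm, y_c = 45.00 mm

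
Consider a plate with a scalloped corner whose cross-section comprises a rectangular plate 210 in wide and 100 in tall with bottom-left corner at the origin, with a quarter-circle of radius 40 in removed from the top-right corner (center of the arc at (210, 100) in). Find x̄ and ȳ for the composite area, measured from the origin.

plate: A = 210 × 100 = 21000.00, centroid at (105.00, 50.00).
removed quarter-circle: A = −¼π·40² = -1256.64, centroid at (193.02, 83.02).
ΣA = 19743.36 in²
ΣAx̄ = (21000.00)(105.00) + (-1256.64)(193.02) = 1962439.55 in³
ΣAȳ = (21000.00)(50.00) + (-1256.64)(83.02) = 945669.63 in³
x̄ = 1962439.55 / 19743.36 = 99.40 in
ȳ = 945669.63 / 19743.36 = 47.90 in

x̄ = 99.40 in, ȳ = 47.90 in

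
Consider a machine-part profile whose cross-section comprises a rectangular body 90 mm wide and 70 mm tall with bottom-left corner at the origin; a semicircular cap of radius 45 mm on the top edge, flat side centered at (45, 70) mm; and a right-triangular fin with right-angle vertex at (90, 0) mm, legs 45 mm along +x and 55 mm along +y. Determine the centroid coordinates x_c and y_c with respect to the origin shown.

rectangular body: A = 90 × 70 = 6300.00, centroid at (45.00, 35.00).
semicircular top: A = ½π·45² = 3180.86, centroid at (45.00, 89.10).
triangular fin: A = ½·45·55 = 1237.50, centroid at (105.00, 18.33).
ΣA = 10718.36 mm²
ΣAx_c = (6300.00)(45.00) + (3180.86)(45.00) + (1237.50)(105.00) = 556576.32 mm³
ΣAy_c = (6300.00)(35.00) + (3180.86)(89.10) + (1237.50)(18.33) = 526597.88 mm³
x_c = 556576.32 / 10718.36 = 51.93 mm
y_c = 526597.88 / 10718.36 = 49.13 mm

x_c = 51.93 mm, y_c = 49.13 mm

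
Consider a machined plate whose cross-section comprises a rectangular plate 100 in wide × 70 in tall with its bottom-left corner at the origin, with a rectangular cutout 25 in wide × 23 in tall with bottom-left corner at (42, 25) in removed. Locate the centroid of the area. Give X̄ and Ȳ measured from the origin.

plate: A = 100 × 70 = 7000.00, centroid at (50.00, 35.00).
hole: A = −(25 × 23) = -575.00, centroid at (54.50, 36.50).
ΣA = 6425.00 in²
ΣAX̄ = (7000.00)(50.00) + (-575.00)(54.50) = 318662.50 in³
ΣAȲ = (7000.00)(35.00) + (-575.00)(36.50) = 224012.50 in³
X̄ = 318662.50 / 6425.00 = 49.60 in
Ȳ = 224012.50 / 6425.00 = 34.87 in

X̄ = 49.60 in, Ȳ = 34.87 in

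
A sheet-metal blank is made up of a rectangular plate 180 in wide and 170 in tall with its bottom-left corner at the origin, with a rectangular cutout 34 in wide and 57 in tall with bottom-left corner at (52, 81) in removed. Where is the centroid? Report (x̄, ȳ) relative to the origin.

x̄ = 91.42 in, ȳ = 83.34 in

plate: A = 180 × 170 = 30600.00, centroid at (90.00, 85.00).
hole: A = −(34 × 57) = -1938.00, centroid at (69.00, 109.50).
ΣA = 28662.00 in², ΣAx̄ = 2620278.00 in³, ΣAȳ = 2388789.00 in³.
x̄ = 2620278.00/28662.00 = 91.42 in; ȳ = 2388789.00/28662.00 = 83.34 in.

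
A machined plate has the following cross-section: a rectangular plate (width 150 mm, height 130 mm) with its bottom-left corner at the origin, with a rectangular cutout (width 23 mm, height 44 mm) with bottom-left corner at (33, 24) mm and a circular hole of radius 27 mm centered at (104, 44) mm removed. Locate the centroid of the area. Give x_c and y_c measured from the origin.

x_c = 72.81 mm, y_c = 69.16 mm

Part | A | x̄ᵢ | ȳᵢ | A·x̄ᵢ | A·ȳᵢ
plate | 19500.00 | 75.00 | 65.00 | 1462500.00 | 1267500.00
hole 1 | -1012.00 | 44.50 | 46.00 | -45034.00 | -46552.00
hole 2 | -2290.22 | 104.00 | 44.00 | -238182.99 | -100769.73
Σ | 16197.78 |  |  | 1179283.01 | 1120178.27
x_c = 1179283.01 / 16197.78 = 72.81 mm
y_c = 1120178.27 / 16197.78 = 69.16 mm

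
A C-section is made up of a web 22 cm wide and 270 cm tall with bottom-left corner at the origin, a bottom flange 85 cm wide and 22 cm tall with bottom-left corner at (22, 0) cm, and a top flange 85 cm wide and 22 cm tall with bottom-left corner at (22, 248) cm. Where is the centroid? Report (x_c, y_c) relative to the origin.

web: A = 22 × 270 = 5940.00, centroid at (11.00, 135.00).
bottom flange: A = 85 × 22 = 1870.00, centroid at (64.50, 11.00).
top flange: A = 85 × 22 = 1870.00, centroid at (64.50, 259.00).
ΣA = 9680.00 cm², ΣAx_c = 306570.00 cm³, ΣAy_c = 1306800.00 cm³.
x_c = 306570.00/9680.00 = 31.67 cm; y_c = 1306800.00/9680.00 = 135.00 cm.

x_c = 31.67 cm, y_c = 135.00 cm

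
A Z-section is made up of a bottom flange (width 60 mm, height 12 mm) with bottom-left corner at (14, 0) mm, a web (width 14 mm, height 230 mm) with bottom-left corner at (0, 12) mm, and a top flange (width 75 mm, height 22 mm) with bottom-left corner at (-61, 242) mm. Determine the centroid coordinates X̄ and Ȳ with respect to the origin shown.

Part | A | x̄ᵢ | ȳᵢ | A·x̄ᵢ | A·ȳᵢ
bottom flange | 720.00 | 44.00 | 6.00 | 31680.00 | 4320.00
web | 3220.00 | 7.00 | 127.00 | 22540.00 | 408940.00
top flange | 1650.00 | -23.50 | 253.00 | -38775.00 | 417450.00
Σ | 5590.00 |  |  | 15445.00 | 830710.00
X̄ = 15445.00 / 5590.00 = 2.76 mm
Ȳ = 830710.00 / 5590.00 = 148.61 mm

X̄ = 2.76 mm, Ȳ = 148.61 mm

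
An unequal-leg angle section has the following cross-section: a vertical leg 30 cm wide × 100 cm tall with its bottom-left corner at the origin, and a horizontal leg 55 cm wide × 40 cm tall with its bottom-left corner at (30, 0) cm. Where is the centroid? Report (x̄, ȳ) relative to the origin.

x̄ = 32.98 cm, ȳ = 37.31 cm

vertical leg: A = 30 × 100 = 3000.00, centroid at (15.00, 50.00).
horizontal leg: A = 55 × 40 = 2200.00, centroid at (57.50, 20.00).
ΣA = 5200.00 cm²
ΣAx̄ = (3000.00)(15.00) + (2200.00)(57.50) = 171500.00 cm³
ΣAȳ = (3000.00)(50.00) + (2200.00)(20.00) = 194000.00 cm³
x̄ = 171500.00 / 5200.00 = 32.98 cm
ȳ = 194000.00 / 5200.00 = 37.31 cm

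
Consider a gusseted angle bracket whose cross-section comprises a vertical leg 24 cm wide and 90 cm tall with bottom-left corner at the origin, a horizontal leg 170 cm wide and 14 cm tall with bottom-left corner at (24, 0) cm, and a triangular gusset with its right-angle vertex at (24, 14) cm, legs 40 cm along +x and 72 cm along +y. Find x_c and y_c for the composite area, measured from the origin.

Part | A | x̄ᵢ | ȳᵢ | A·x̄ᵢ | A·ȳᵢ
vertical leg | 2160.00 | 12.00 | 45.00 | 25920.00 | 97200.00
horizontal leg | 2380.00 | 109.00 | 7.00 | 259420.00 | 16660.00
gusset | 1440.00 | 37.33 | 38.00 | 53760.00 | 54720.00
Σ | 5980.00 |  |  | 339100.00 | 168580.00
x_c = 339100.00 / 5980.00 = 56.71 cm
y_c = 168580.00 / 5980.00 = 28.19 cm

x_c = 56.71 cm, y_c = 28.19 cm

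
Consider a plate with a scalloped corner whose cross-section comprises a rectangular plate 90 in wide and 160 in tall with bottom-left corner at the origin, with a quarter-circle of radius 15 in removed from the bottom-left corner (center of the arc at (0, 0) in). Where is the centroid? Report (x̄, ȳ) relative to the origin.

x̄ = 45.48 in, ȳ = 80.91 in

plate: A = 90 × 160 = 14400.00, centroid at (45.00, 80.00).
removed quarter-circle: A = −¼π·15² = -176.71, centroid at (6.37, 6.37).
ΣA = 14223.29 in², ΣAx̄ = 646875.00 in³, ΣAȳ = 1150875.00 in³.
x̄ = 646875.00/14223.29 = 45.48 in; ȳ = 1150875.00/14223.29 = 80.91 in.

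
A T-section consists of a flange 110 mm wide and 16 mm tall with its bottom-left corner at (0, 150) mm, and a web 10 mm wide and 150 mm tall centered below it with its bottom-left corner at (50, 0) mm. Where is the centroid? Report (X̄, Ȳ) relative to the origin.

Part | A | x̄ᵢ | ȳᵢ | A·x̄ᵢ | A·ȳᵢ
web | 1500.00 | 55.00 | 75.00 | 82500.00 | 112500.00
flange | 1760.00 | 55.00 | 158.00 | 96800.00 | 278080.00
Σ | 3260.00 |  |  | 179300.00 | 390580.00
X̄ = 179300.00 / 3260.00 = 55.00 mm
Ȳ = 390580.00 / 3260.00 = 119.81 mm

X̄ = 55.00 mm, Ȳ = 119.81 mm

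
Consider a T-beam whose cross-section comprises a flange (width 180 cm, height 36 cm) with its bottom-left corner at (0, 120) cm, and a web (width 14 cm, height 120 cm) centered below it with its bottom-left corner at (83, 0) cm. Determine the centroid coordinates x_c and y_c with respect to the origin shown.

x_c = 90.00 cm, y_c = 121.94 cm

Part | A | x̄ᵢ | ȳᵢ | A·x̄ᵢ | A·ȳᵢ
web | 1680.00 | 90.00 | 60.00 | 151200.00 | 100800.00
flange | 6480.00 | 90.00 | 138.00 | 583200.00 | 894240.00
Σ | 8160.00 |  |  | 734400.00 | 995040.00
x_c = 734400.00 / 8160.00 = 90.00 cm
y_c = 995040.00 / 8160.00 = 121.94 cm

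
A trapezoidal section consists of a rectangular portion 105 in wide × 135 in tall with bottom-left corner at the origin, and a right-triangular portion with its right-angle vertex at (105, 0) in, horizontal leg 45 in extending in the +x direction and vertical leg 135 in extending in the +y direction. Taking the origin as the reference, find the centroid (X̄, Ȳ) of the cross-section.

Part | A | x̄ᵢ | ȳᵢ | A·x̄ᵢ | A·ȳᵢ
rectangular portion | 14175.00 | 52.50 | 67.50 | 744187.50 | 956812.50
triangular portion | 3037.50 | 120.00 | 45.00 | 364500.00 | 136687.50
Σ | 17212.50 |  |  | 1108687.50 | 1093500.00
X̄ = 1108687.50 / 17212.50 = 64.41 in
Ȳ = 1093500.00 / 17212.50 = 63.53 in

X̄ = 64.41 in, Ȳ = 63.53 in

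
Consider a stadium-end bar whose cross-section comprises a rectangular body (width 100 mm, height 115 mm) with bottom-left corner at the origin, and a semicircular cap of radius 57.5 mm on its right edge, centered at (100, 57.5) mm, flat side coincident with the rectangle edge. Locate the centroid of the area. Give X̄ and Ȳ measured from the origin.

X̄ = 73.15 mm, Ȳ = 57.50 mm

Part | A | x̄ᵢ | ȳᵢ | A·x̄ᵢ | A·ȳᵢ
rectangular body | 11500.00 | 50.00 | 57.50 | 575000.00 | 661250.00
semicircular end | 5193.45 | 124.40 | 57.50 | 646084.12 | 298623.11
Σ | 16693.45 |  |  | 1221084.12 | 959873.11
X̄ = 1221084.12 / 16693.45 = 73.15 mm
Ȳ = 959873.11 / 16693.45 = 57.50 mm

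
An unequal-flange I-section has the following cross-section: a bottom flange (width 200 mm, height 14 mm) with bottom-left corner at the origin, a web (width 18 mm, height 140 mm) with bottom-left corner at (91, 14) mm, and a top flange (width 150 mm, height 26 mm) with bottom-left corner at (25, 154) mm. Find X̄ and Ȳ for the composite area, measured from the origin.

X̄ = 100.00 mm, Ȳ = 95.72 mm

bottom flange: A = 200 × 14 = 2800.00, centroid at (100.00, 7.00).
web: A = 18 × 140 = 2520.00, centroid at (100.00, 84.00).
top flange: A = 150 × 26 = 3900.00, centroid at (100.00, 167.00).
ΣA = 9220.00 mm², ΣAX̄ = 922000.00 mm³, ΣAȲ = 882580.00 mm³.
X̄ = 922000.00/9220.00 = 100.00 mm; Ȳ = 882580.00/9220.00 = 95.72 mm.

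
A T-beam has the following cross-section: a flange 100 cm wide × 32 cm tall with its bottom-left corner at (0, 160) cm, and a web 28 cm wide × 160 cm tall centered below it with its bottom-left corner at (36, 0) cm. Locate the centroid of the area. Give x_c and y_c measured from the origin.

web: A = 28 × 160 = 4480.00, centroid at (50.00, 80.00).
flange: A = 100 × 32 = 3200.00, centroid at (50.00, 176.00).
ΣA = 7680.00 cm², ΣAx_c = 384000.00 cm³, ΣAy_c = 921600.00 cm³.
x_c = 384000.00/7680.00 = 50.00 cm; y_c = 921600.00/7680.00 = 120.00 cm.

x_c = 50.00 cm, y_c = 120.00 cm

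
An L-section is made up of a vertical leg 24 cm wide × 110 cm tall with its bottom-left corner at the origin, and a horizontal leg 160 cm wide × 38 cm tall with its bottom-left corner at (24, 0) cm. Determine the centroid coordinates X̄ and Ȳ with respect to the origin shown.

vertical leg: A = 24 × 110 = 2640.00, centroid at (12.00, 55.00).
horizontal leg: A = 160 × 38 = 6080.00, centroid at (104.00, 19.00).
ΣA = 8720.00 cm²
ΣAX̄ = (2640.00)(12.00) + (6080.00)(104.00) = 664000.00 cm³
ΣAȲ = (2640.00)(55.00) + (6080.00)(19.00) = 260720.00 cm³
X̄ = 664000.00 / 8720.00 = 76.15 cm
Ȳ = 260720.00 / 8720.00 = 29.90 cm

X̄ = 76.15 cm, Ȳ = 29.90 cm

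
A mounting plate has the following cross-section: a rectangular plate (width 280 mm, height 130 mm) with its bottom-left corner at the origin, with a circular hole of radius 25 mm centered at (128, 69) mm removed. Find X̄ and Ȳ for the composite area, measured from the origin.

X̄ = 140.68 mm, Ȳ = 64.77 mm

Part | A | x̄ᵢ | ȳᵢ | A·x̄ᵢ | A·ȳᵢ
plate | 36400.00 | 140.00 | 65.00 | 5096000.00 | 2366000.00
hole | -1963.50 | 128.00 | 69.00 | -251327.41 | -135481.18
Σ | 34436.50 |  |  | 4844672.59 | 2230518.82
X̄ = 4844672.59 / 34436.50 = 140.68 mm
Ȳ = 2230518.82 / 34436.50 = 64.77 mm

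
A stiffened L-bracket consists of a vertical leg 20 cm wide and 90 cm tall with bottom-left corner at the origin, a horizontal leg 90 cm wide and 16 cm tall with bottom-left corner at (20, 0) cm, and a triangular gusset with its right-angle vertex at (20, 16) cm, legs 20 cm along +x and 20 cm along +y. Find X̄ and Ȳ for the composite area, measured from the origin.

vertical leg: A = 20 × 90 = 1800.00, centroid at (10.00, 45.00).
horizontal leg: A = 90 × 16 = 1440.00, centroid at (65.00, 8.00).
gusset: A = ½·20·20 = 200.00, centroid at (26.67, 22.67).
ΣA = 3440.00 cm², ΣAX̄ = 116933.33 cm³, ΣAȲ = 97053.33 cm³.
X̄ = 116933.33/3440.00 = 33.99 cm; Ȳ = 97053.33/3440.00 = 28.21 cm.

X̄ = 33.99 cm, Ȳ = 28.21 cm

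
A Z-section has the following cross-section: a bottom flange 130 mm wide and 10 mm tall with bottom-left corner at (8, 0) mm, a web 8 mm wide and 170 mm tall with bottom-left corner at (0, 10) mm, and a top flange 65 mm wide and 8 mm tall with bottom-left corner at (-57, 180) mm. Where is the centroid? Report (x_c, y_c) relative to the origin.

Part | A | x̄ᵢ | ȳᵢ | A·x̄ᵢ | A·ȳᵢ
bottom flange | 1300.00 | 73.00 | 5.00 | 94900.00 | 6500.00
web | 1360.00 | 4.00 | 95.00 | 5440.00 | 129200.00
top flange | 520.00 | -24.50 | 184.00 | -12740.00 | 95680.00
Σ | 3180.00 |  |  | 87600.00 | 231380.00
x_c = 87600.00 / 3180.00 = 27.55 mm
y_c = 231380.00 / 3180.00 = 72.76 mm

x_c = 27.55 mm, y_c = 72.76 mm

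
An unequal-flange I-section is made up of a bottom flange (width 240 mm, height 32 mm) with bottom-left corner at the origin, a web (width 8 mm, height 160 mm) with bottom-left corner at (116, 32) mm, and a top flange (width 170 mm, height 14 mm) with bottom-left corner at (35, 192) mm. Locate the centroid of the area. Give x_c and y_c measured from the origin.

x_c = 120.00 mm, y_c = 65.24 mm

bottom flange: A = 240 × 32 = 7680.00, centroid at (120.00, 16.00).
web: A = 8 × 160 = 1280.00, centroid at (120.00, 112.00).
top flange: A = 170 × 14 = 2380.00, centroid at (120.00, 199.00).
ΣA = 11340.00 mm²
ΣAx_c = (7680.00)(120.00) + (1280.00)(120.00) + (2380.00)(120.00) = 1360800.00 mm³
ΣAy_c = (7680.00)(16.00) + (1280.00)(112.00) + (2380.00)(199.00) = 739860.00 mm³
x_c = 1360800.00 / 11340.00 = 120.00 mm
y_c = 739860.00 / 11340.00 = 65.24 mm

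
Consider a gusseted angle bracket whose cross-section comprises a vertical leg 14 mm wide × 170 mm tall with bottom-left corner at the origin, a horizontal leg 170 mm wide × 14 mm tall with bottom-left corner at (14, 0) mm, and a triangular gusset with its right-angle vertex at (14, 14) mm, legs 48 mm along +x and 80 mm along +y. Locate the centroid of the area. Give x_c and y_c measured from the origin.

x_c = 46.39 mm, y_c = 44.47 mm

vertical leg: A = 14 × 170 = 2380.00, centroid at (7.00, 85.00).
horizontal leg: A = 170 × 14 = 2380.00, centroid at (99.00, 7.00).
gusset: A = ½·48·80 = 1920.00, centroid at (30.00, 40.67).
ΣA = 6680.00 mm², ΣAx_c = 309880.00 mm³, ΣAy_c = 297040.00 mm³.
x_c = 309880.00/6680.00 = 46.39 mm; y_c = 297040.00/6680.00 = 44.47 mm.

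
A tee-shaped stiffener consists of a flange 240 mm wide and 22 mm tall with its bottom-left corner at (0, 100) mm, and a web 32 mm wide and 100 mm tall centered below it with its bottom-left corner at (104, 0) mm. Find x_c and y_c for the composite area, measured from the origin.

web: A = 32 × 100 = 3200.00, centroid at (120.00, 50.00).
flange: A = 240 × 22 = 5280.00, centroid at (120.00, 111.00).
ΣA = 8480.00 mm², ΣAx_c = 1017600.00 mm³, ΣAy_c = 746080.00 mm³.
x_c = 1017600.00/8480.00 = 120.00 mm; y_c = 746080.00/8480.00 = 87.98 mm.

x_c = 120.00 mm, y_c = 87.98 mm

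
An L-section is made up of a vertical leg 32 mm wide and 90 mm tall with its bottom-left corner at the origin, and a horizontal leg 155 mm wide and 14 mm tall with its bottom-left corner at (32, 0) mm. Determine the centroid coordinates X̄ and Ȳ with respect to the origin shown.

vertical leg: A = 32 × 90 = 2880.00, centroid at (16.00, 45.00).
horizontal leg: A = 155 × 14 = 2170.00, centroid at (109.50, 7.00).
ΣA = 5050.00 mm², ΣAX̄ = 283695.00 mm³, ΣAȲ = 144790.00 mm³.
X̄ = 283695.00/5050.00 = 56.18 mm; Ȳ = 144790.00/5050.00 = 28.67 mm.

X̄ = 56.18 mm, Ȳ = 28.67 mm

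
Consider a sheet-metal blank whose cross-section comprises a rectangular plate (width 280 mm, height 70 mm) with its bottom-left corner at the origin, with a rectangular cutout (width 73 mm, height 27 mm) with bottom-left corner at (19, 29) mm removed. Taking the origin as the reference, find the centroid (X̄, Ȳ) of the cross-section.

plate: A = 280 × 70 = 19600.00, centroid at (140.00, 35.00).
hole: A = −(73 × 27) = -1971.00, centroid at (55.50, 42.50).
ΣA = 17629.00 mm²
ΣAX̄ = (19600.00)(140.00) + (-1971.00)(55.50) = 2634609.50 mm³
ΣAȲ = (19600.00)(35.00) + (-1971.00)(42.50) = 602232.50 mm³
X̄ = 2634609.50 / 17629.00 = 149.45 mm
Ȳ = 602232.50 / 17629.00 = 34.16 mm

X̄ = 149.45 mm, Ȳ = 34.16 mm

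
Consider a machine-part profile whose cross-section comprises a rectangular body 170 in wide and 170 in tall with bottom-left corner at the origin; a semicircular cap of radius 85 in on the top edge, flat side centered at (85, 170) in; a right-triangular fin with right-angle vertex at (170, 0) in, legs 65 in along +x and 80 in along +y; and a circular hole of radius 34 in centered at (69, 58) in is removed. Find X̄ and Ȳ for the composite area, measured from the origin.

X̄ = 93.55 in, Ȳ = 118.67 in

rectangular body: A = 170 × 170 = 28900.00, centroid at (85.00, 85.00).
semicircular top: A = ½π·85² = 11349.00, centroid at (85.00, 206.08).
triangular fin: A = ½·65·80 = 2600.00, centroid at (191.67, 26.67).
hole: A = −π·34² = -3631.68, centroid at (69.00, 58.00).
ΣA = 39217.32 in²
ΣAX̄ = (28900.00)(85.00) + (11349.00)(85.00) + (2600.00)(191.67) + (-3631.68)(69.00) = 3668912.63 in³
ΣAȲ = (28900.00)(85.00) + (11349.00)(206.08) + (2600.00)(26.67) + (-3631.68)(58.00) = 4653943.08 in³
X̄ = 3668912.63 / 39217.32 = 93.55 in
Ȳ = 4653943.08 / 39217.32 = 118.67 in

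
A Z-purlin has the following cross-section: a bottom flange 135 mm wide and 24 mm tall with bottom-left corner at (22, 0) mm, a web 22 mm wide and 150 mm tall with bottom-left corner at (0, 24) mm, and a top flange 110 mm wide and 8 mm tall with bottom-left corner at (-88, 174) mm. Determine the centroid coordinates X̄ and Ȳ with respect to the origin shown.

bottom flange: A = 135 × 24 = 3240.00, centroid at (89.50, 12.00).
web: A = 22 × 150 = 3300.00, centroid at (11.00, 99.00).
top flange: A = 110 × 8 = 880.00, centroid at (-33.00, 178.00).
ΣA = 7420.00 mm²
ΣAX̄ = (3240.00)(89.50) + (3300.00)(11.00) + (880.00)(-33.00) = 297240.00 mm³
ΣAȲ = (3240.00)(12.00) + (3300.00)(99.00) + (880.00)(178.00) = 522220.00 mm³
X̄ = 297240.00 / 7420.00 = 40.06 mm
Ȳ = 522220.00 / 7420.00 = 70.38 mm

X̄ = 40.06 mm, Ȳ = 70.38 mm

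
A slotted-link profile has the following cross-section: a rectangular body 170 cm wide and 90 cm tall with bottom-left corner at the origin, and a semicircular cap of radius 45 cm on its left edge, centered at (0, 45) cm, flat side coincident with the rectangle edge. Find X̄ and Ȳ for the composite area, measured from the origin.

X̄ = 67.08 cm, Ȳ = 45.00 cm

rectangular body: A = 170 × 90 = 15300.00, centroid at (85.00, 45.00).
semicircular end: A = ½π·45² = 3180.86, centroid at (-19.10, 45.00).
ΣA = 18480.86 cm²
ΣAX̄ = (15300.00)(85.00) + (3180.86)(-19.10) = 1239750.00 cm³
ΣAȲ = (15300.00)(45.00) + (3180.86)(45.00) = 831638.82 cm³
X̄ = 1239750.00 / 18480.86 = 67.08 cm
Ȳ = 831638.82 / 18480.86 = 45.00 cm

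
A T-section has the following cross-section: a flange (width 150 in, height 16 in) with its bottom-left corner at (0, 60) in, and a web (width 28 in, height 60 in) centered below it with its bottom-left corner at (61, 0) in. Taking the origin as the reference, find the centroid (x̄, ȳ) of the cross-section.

web: A = 28 × 60 = 1680.00, centroid at (75.00, 30.00).
flange: A = 150 × 16 = 2400.00, centroid at (75.00, 68.00).
ΣA = 4080.00 in², ΣAx̄ = 306000.00 in³, ΣAȳ = 213600.00 in³.
x̄ = 306000.00/4080.00 = 75.00 in; ȳ = 213600.00/4080.00 = 52.35 in.

x̄ = 75.00 in, ȳ = 52.35 in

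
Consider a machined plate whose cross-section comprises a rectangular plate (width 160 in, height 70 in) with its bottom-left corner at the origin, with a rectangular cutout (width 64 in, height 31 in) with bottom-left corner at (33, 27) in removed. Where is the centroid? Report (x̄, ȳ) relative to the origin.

plate: A = 160 × 70 = 11200.00, centroid at (80.00, 35.00).
hole: A = −(64 × 31) = -1984.00, centroid at (65.00, 42.50).
ΣA = 9216.00 in², ΣAx̄ = 767040.00 in³, ΣAȳ = 307680.00 in³.
x̄ = 767040.00/9216.00 = 83.23 in; ȳ = 307680.00/9216.00 = 33.39 in.

x̄ = 83.23 in, ȳ = 33.39 in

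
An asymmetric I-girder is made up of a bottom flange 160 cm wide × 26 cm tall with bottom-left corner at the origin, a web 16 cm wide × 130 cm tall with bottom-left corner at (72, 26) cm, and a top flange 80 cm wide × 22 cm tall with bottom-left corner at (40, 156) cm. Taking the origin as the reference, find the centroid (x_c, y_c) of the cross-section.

Part | A | x̄ᵢ | ȳᵢ | A·x̄ᵢ | A·ȳᵢ
bottom flange | 4160.00 | 80.00 | 13.00 | 332800.00 | 54080.00
web | 2080.00 | 80.00 | 91.00 | 166400.00 | 189280.00
top flange | 1760.00 | 80.00 | 167.00 | 140800.00 | 293920.00
Σ | 8000.00 |  |  | 640000.00 | 537280.00
x_c = 640000.00 / 8000.00 = 80.00 cm
y_c = 537280.00 / 8000.00 = 67.16 cm

x_c = 80.00 cm, y_c = 67.16 cm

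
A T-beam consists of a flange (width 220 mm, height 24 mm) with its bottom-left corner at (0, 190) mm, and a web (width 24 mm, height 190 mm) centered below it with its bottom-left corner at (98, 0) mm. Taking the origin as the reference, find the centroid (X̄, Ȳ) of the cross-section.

X̄ = 110.00 mm, Ȳ = 152.41 mm

Part | A | x̄ᵢ | ȳᵢ | A·x̄ᵢ | A·ȳᵢ
web | 4560.00 | 110.00 | 95.00 | 501600.00 | 433200.00
flange | 5280.00 | 110.00 | 202.00 | 580800.00 | 1066560.00
Σ | 9840.00 |  |  | 1082400.00 | 1499760.00
X̄ = 1082400.00 / 9840.00 = 110.00 mm
Ȳ = 1499760.00 / 9840.00 = 152.41 mm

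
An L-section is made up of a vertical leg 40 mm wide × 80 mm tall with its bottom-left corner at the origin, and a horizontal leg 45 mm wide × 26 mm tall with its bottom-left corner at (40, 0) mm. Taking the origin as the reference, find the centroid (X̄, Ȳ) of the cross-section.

vertical leg: A = 40 × 80 = 3200.00, centroid at (20.00, 40.00).
horizontal leg: A = 45 × 26 = 1170.00, centroid at (62.50, 13.00).
ΣA = 4370.00 mm²
ΣAX̄ = (3200.00)(20.00) + (1170.00)(62.50) = 137125.00 mm³
ΣAȲ = (3200.00)(40.00) + (1170.00)(13.00) = 143210.00 mm³
X̄ = 137125.00 / 4370.00 = 31.38 mm
Ȳ = 143210.00 / 4370.00 = 32.77 mm

X̄ = 31.38 mm, Ȳ = 32.77 mm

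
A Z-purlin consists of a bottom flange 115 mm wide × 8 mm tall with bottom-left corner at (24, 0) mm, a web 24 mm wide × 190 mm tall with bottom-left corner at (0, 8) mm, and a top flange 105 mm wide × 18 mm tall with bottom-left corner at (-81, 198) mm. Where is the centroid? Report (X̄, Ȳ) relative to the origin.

X̄ = 10.29 mm, Ȳ = 117.31 mm

bottom flange: A = 115 × 8 = 920.00, centroid at (81.50, 4.00).
web: A = 24 × 190 = 4560.00, centroid at (12.00, 103.00).
top flange: A = 105 × 18 = 1890.00, centroid at (-28.50, 207.00).
ΣA = 7370.00 mm²
ΣAX̄ = (920.00)(81.50) + (4560.00)(12.00) + (1890.00)(-28.50) = 75835.00 mm³
ΣAȲ = (920.00)(4.00) + (4560.00)(103.00) + (1890.00)(207.00) = 864590.00 mm³
X̄ = 75835.00 / 7370.00 = 10.29 mm
Ȳ = 864590.00 / 7370.00 = 117.31 mm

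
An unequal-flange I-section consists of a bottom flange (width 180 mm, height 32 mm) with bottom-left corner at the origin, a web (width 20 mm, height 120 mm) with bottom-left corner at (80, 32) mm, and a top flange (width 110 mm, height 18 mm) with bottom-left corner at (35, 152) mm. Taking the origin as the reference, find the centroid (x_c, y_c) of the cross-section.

bottom flange: A = 180 × 32 = 5760.00, centroid at (90.00, 16.00).
web: A = 20 × 120 = 2400.00, centroid at (90.00, 92.00).
top flange: A = 110 × 18 = 1980.00, centroid at (90.00, 161.00).
ΣA = 10140.00 mm²
ΣAx_c = (5760.00)(90.00) + (2400.00)(90.00) + (1980.00)(90.00) = 912600.00 mm³
ΣAy_c = (5760.00)(16.00) + (2400.00)(92.00) + (1980.00)(161.00) = 631740.00 mm³
x_c = 912600.00 / 10140.00 = 90.00 mm
y_c = 631740.00 / 10140.00 = 62.30 mm

x_c = 90.00 mm, y_c = 62.30 mm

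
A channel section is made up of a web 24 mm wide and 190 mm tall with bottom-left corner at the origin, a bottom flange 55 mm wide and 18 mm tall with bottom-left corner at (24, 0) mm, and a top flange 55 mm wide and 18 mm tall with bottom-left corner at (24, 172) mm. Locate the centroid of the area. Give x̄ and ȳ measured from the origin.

web: A = 24 × 190 = 4560.00, centroid at (12.00, 95.00).
bottom flange: A = 55 × 18 = 990.00, centroid at (51.50, 9.00).
top flange: A = 55 × 18 = 990.00, centroid at (51.50, 181.00).
ΣA = 6540.00 mm², ΣAx̄ = 156690.00 mm³, ΣAȳ = 621300.00 mm³.
x̄ = 156690.00/6540.00 = 23.96 mm; ȳ = 621300.00/6540.00 = 95.00 mm.

x̄ = 23.96 mm, ȳ = 95.00 mm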